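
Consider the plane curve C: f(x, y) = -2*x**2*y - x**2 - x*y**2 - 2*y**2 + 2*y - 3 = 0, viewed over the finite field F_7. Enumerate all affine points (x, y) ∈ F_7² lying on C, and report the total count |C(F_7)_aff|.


Affine F_7-points: {(0, 2), (0, 6), (1, 1), (1, 6), (2, 0), (2, 2), (3, 3), (3, 5), (5, 0)}; count = 9.

For each of the 49 pairs (x, y) ∈ F_7², evaluate f(x, y) mod 7. Record the zeros.
  x = 0: [0↦4, 1↦4, 2↦0, 3↦6, 4↦1, 5↦6, 6↦0]  zeros at y ∈ {2, 6}
  x = 1: [0↦3, 1↦0, 2↦5, 3↦4, 4↦4, 5↦5, 6↦0]  zeros at y ∈ {1, 6}
  x = 2: [0↦0, 1↦4, 2↦0, 3↦2, 4↦3, 5↦3, 6↦2]  zeros at y ∈ {0, 2}
  x = 3: [0↦2, 1↦2, 2↦6, 3↦0, 4↦5, 5↦0, 6↦6]  zeros at y ∈ {3, 5}
  x = 4: [0↦2, 1↦1, 2↦2, 3↦5, 4↦3, 5↦3, 6↦5]  zeros at y ∈ ∅
  x = 5: [0↦0, 1↦1, 2↦2, 3↦3, 4↦4, 5↦5, 6↦6]  zeros at y ∈ {0}
  x = 6: [0↦3, 1↦2, 2↦6, 3↦1, 4↦1, 5↦6, 6↦2]  zeros at y ∈ ∅
Collecting zeros: affine points = {(0, 2), (0, 6), (1, 1), (1, 6), (2, 0), (2, 2), (3, 3), (3, 5), (5, 0)}.
Total count |C(F_7)_aff| = 9.


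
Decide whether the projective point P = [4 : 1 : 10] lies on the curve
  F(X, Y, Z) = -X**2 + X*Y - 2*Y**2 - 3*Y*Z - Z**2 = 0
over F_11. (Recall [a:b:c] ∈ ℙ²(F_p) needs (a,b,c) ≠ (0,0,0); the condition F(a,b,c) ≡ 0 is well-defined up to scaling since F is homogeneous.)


F(4,1,10) ≡ 10 (mod 11); P is NOT on the curve.

Evaluate F(4, 1, 10) term-by-term (mod 11).
  -X**2 ↦ -1·16·1·1 = -16
  X*Y ↦ 1·4·1·1 = 4
  -2*Y**2 ↦ -2·1·1·1 = -2
  -3*Y*Z ↦ -3·1·1·10 = -30
  -Z**2 ↦ -1·1·1·100 = -100
Sum: F(4, 1, 10) = (-16) + (4) + (-2) + (-30) + (-100) = -144.
Reducing mod 11: -144 ≡ 10 (mod 11).
Since F(a, b, c) ≡ 10 ≠ 0 (mod 11), P does NOT lie on the curve.


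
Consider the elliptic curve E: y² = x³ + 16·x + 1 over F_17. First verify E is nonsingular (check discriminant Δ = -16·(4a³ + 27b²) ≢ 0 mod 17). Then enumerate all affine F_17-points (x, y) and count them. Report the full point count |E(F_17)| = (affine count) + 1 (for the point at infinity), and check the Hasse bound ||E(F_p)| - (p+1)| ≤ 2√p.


Affine points = {(0, 1), (0, 16), (1, 1), (1, 16), (3, 5), (3, 12), (5, 6), (5, 11), (12, 0), (13, 3), (13, 14), (16, 1), (16, 16)}; affine count = 13; |E(F_17)| = 14.

Discriminant check: Δ ∝ 4a³ + 27b² = 4·16³ + 27·1² = 4·4096 + 27·1 ≡ 6 (mod 17). Nonzero ⇒ E is nonsingular.
For each x ∈ F_17, compute rhs = x³ + 16·x + 1 mod 17, then count y ∈ F_17 with y² ≡ rhs.
  x = 0: rhs = 1, matching y values: 1, 16 (2 points).
  x = 1: rhs = 1, matching y values: 1, 16 (2 points).
  x = 2: rhs = 7, matching y values: none (0 points).
  x = 3: rhs = 8, matching y values: 5, 12 (2 points).
  x = 4: rhs = 10, matching y values: none (0 points).
  x = 5: rhs = 2, matching y values: 6, 11 (2 points).
  x = 6: rhs = 7, matching y values: none (0 points).
  x = 7: rhs = 14, matching y values: none (0 points).
  x = 8: rhs = 12, matching y values: none (0 points).
  x = 9: rhs = 7, matching y values: none (0 points).
  x = 10: rhs = 5, matching y values: none (0 points).
  x = 11: rhs = 12, matching y values: none (0 points).
  x = 12: rhs = 0, matching y values: 0 (1 points).
  x = 13: rhs = 9, matching y values: 3, 14 (2 points).
  x = 14: rhs = 11, matching y values: none (0 points).
  x = 15: rhs = 12, matching y values: none (0 points).
  x = 16: rhs = 1, matching y values: 1, 16 (2 points).
Total affine count: 13.
Full point count |E(F_17)| = 13 + 1 = 14.
Hasse bound: |14 − (17+1)| = |-4| = 4 ≤ 2√17 ≈ 8.2462 ✓.


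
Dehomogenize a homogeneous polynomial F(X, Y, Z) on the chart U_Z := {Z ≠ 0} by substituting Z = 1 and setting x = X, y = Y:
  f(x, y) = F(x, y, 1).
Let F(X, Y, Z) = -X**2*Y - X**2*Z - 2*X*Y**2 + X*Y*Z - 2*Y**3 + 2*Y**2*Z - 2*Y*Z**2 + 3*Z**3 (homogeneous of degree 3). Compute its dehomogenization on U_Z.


f(x, y) = -x**2*y - x**2 - 2*x*y**2 + x*y - 2*y**3 + 2*y**2 - 2*y + 3

On U_Z we set Z = 1. Each monomial c·X^i·Y^j·Z^k in F becomes c·x^i·y^j·1^k = c·x^i·y^j.
Substituting Z = 1: F(X, Y, 1) = -x**2*y - x**2 - 2*x*y**2 + x*y - 2*y**3 + 2*y**2 - 2*y + 3.
Note: deg(f) ≤ deg(F) = 3; strict inequality happens when F is divisible by Z (lost terms).


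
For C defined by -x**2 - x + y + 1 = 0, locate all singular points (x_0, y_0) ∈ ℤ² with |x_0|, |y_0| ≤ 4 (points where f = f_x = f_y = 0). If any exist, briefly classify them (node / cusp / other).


No singular points in the scanned grid; C is smooth there.

Compute partial derivatives:
  f_x = -2*x - 1.
  f_y = 1.
f_y = 1 is a nonzero constant, so f_y never vanishes: no point (x, y) can satisfy f = f_x = f_y = 0. In particular no (x, y) ∈ {−4, ..., 4}² is singular; the curve is smooth.


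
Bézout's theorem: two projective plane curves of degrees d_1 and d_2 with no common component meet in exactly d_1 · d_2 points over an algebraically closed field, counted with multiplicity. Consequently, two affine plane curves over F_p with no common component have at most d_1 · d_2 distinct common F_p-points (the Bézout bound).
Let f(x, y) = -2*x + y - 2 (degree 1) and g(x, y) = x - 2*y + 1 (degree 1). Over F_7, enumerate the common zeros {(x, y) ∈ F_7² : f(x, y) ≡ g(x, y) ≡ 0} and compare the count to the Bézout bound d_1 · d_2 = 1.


Common zeros: {(6, 0)}; count = 1; Bézout bound = 1.

deg(f) = 1, deg(g) = 1, so Bézout bound = 1.
Scan x ∈ F_7. For each x, list the y ∈ F_7 with f(x, y) ≡ 0 and those with g(x, y) ≡ 0 (mod 7); the common zeros in that column are the intersection.
  x = 0: f ≡ 0 at y ∈ {2}; g ≡ 0 at y ∈ {4}; common: ∅.
  x = 1: f ≡ 0 at y ∈ {4}; g ≡ 0 at y ∈ {1}; common: ∅.
  x = 2: f ≡ 0 at y ∈ {6}; g ≡ 0 at y ∈ {5}; common: ∅.
  x = 3: f ≡ 0 at y ∈ {1}; g ≡ 0 at y ∈ {2}; common: ∅.
  x = 4: f ≡ 0 at y ∈ {3}; g ≡ 0 at y ∈ {6}; common: ∅.
  x = 5: f ≡ 0 at y ∈ {5}; g ≡ 0 at y ∈ {3}; common: ∅.
  x = 6: f ≡ 0 at y ∈ {0}; g ≡ 0 at y ∈ {0}; common: {0}.
Collecting: common zeros = {(6, 0)}, so the count is 1.
Comparison with the Bézout bound: 1 ≤ 1 = deg(f)·deg(g), as expected for curves with no common component (the bound is attained).


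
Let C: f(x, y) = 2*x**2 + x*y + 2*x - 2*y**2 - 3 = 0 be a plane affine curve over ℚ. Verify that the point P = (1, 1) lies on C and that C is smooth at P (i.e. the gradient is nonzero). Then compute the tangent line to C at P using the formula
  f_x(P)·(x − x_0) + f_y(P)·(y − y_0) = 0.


Tangent line at P: 7*x - 3*y - 4 = 0.

Step 1: f(1, 1) = 0, so P lies on C.
Step 2: partial derivatives
  f_x(x, y) = 4*x + y + 2, f_y(x, y) = x - 4*y.
  f_x(P) = 7, f_y(P) = -3 (gradient nonzero, so P is smooth).
Step 3: tangent line at P: 7·(x − 1) + -3·(y − 1) = 0.
Expanding: 7*x - 3*y - 4 = 0.


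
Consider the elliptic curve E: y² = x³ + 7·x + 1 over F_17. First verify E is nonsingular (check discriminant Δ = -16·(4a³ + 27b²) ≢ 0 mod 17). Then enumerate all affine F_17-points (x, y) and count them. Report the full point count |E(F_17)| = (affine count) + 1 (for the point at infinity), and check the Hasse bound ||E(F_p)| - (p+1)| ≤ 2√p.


Affine points = {(0, 1), (0, 16), (1, 3), (1, 14), (3, 7), (3, 10), (4, 5), (4, 12), (5, 5), (5, 12), (6, 2), (6, 15), (7, 6), (7, 11), (8, 5), (8, 12), (10, 0), (11, 7), (11, 10), (14, 2), (14, 15), (15, 8), (15, 9)}; affine count = 23; |E(F_17)| = 24.

Discriminant check: Δ ∝ 4a³ + 27b² = 4·7³ + 27·1² = 4·343 + 27·1 ≡ 5 (mod 17). Nonzero ⇒ E is nonsingular.
For each x ∈ F_17, compute rhs = x³ + 7·x + 1 mod 17, then count y ∈ F_17 with y² ≡ rhs.
  x = 0: rhs = 1, matching y values: 1, 16 (2 points).
  x = 1: rhs = 9, matching y values: 3, 14 (2 points).
  x = 2: rhs = 6, matching y values: none (0 points).
  x = 3: rhs = 15, matching y values: 7, 10 (2 points).
  x = 4: rhs = 8, matching y values: 5, 12 (2 points).
  x = 5: rhs = 8, matching y values: 5, 12 (2 points).
  x = 6: rhs = 4, matching y values: 2, 15 (2 points).
  x = 7: rhs = 2, matching y values: 6, 11 (2 points).
  x = 8: rhs = 8, matching y values: 5, 12 (2 points).
  x = 9: rhs = 11, matching y values: none (0 points).
  x = 10: rhs = 0, matching y values: 0 (1 points).
  x = 11: rhs = 15, matching y values: 7, 10 (2 points).
  x = 12: rhs = 11, matching y values: none (0 points).
  x = 13: rhs = 11, matching y values: none (0 points).
  x = 14: rhs = 4, matching y values: 2, 15 (2 points).
  x = 15: rhs = 13, matching y values: 8, 9 (2 points).
  x = 16: rhs = 10, matching y values: none (0 points).
Total affine count: 23.
Full point count |E(F_17)| = 23 + 1 = 24.
Hasse bound: |24 − (17+1)| = |6| = 6 ≤ 2√17 ≈ 8.2462 ✓.


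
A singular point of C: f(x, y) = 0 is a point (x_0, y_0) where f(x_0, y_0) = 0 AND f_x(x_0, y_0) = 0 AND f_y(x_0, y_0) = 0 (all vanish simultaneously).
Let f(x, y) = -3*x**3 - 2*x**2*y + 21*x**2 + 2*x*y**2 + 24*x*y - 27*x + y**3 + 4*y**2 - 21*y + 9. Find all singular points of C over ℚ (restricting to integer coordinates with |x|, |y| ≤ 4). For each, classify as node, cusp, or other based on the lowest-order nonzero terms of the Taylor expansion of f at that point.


Singular points: {(3, -3)}; classification: cusp.

Compute partial derivatives:
  f_x = -9*x**2 - 4*x*y + 42*x + 2*y**2 + 24*y - 27.
  f_y = -2*x**2 + 4*x*y + 24*x + 3*y**2 + 8*y - 21.
Scan x_0 ∈ {−4, ..., 4}. For each x_0, f_y(x_0, y) is a polynomial in y; find its integer roots y ∈ {−4, ..., 4}, then test f_x and f at those candidates.
  x = -4: f_y(-4, y) = 3*y**2 - 8*y - 149; no integer root y with |y| ≤ 4.
  x = -3: f_y(-3, y) = 3*y**2 - 4*y - 111; no integer root y with |y| ≤ 4.
  x = -2: f_y(-2, y) = 3*y**2 - 77; no integer root y with |y| ≤ 4.
  x = -1: f_y(-1, y) = 3*y**2 + 4*y - 47; no integer root y with |y| ≤ 4.
  x = 0: f_y(0, y) = 3*y**2 + 8*y - 21; no integer root y with |y| ≤ 4.
  x = 1: f_y(1, y) = 3*y**2 + 12*y + 1; no integer root y with |y| ≤ 4.
  x = 2: f_y(2, y) = 3*y**2 + 16*y + 19; no integer root y with |y| ≤ 4.
  x = 3: f_y(3, y) = 3*y**2 + 20*y + 33; vanishes at y ∈ {-3}. (3, -3): f_x = 0, f = 0 — SINGULAR.
  x = 4: f_y(4, y) = 3*y**2 + 24*y + 43; no integer root y with |y| ≤ 4.
Only singular point on the grid: (3, -3).
Classify: substitute x = 3 + u, y = -3 + v and expand: f = -3*u**3 - 2*u**2*v + 2*u*v**2 + v**3 + v**2.
No constant or linear terms (consistent with a singular point). Quadratic part: v**2. Cubic part: -3*u**3 - 2*u**2*v + 2*u*v**2 + v**3.
The quadratic part v**2 is a perfect square, so there is a single (double) tangent line v = 0, i.e. y = -3. Restricting the cubic part to that line (v = 0) leaves -3*u**3 ≠ 0, so f is not divisible by v and the branch is v² ≈ 3*u**3 to lowest order — this is a cusp.
Classification: cusp.


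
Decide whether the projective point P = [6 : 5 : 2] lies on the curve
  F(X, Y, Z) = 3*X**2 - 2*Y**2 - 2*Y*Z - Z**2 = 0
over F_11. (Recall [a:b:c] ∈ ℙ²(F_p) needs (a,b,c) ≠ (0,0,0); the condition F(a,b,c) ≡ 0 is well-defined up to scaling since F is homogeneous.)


F(6,5,2) ≡ 1 (mod 11); P is NOT on the curve.

Evaluate F(6, 5, 2) term-by-term (mod 11).
  3*X**2 ↦ 3·36·1·1 = 108
  -2*Y**2 ↦ -2·1·25·1 = -50
  -2*Y*Z ↦ -2·1·5·2 = -20
  -Z**2 ↦ -1·1·1·4 = -4
Sum: F(6, 5, 2) = (108) + (-50) + (-20) + (-4) = 34.
Reducing mod 11: 34 ≡ 1 (mod 11).
Since F(a, b, c) ≡ 1 ≠ 0 (mod 11), P does NOT lie on the curve.


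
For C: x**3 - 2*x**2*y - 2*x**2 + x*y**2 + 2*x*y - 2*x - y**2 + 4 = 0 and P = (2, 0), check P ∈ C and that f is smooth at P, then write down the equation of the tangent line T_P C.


Tangent line at P: 2*x - 4*y - 4 = 0.

Step 1: f(2, 0) = 0, so P lies on C.
Step 2: partial derivatives
  f_x(x, y) = 3*x**2 - 4*x*y - 4*x + y**2 + 2*y - 2, f_y(x, y) = -2*x**2 + 2*x*y + 2*x - 2*y.
  f_x(P) = 2, f_y(P) = -4 (gradient nonzero, so P is smooth).
Step 3: tangent line at P: 2·(x − 2) + -4·(y − 0) = 0.
Expanding: 2*x - 4*y - 4 = 0.


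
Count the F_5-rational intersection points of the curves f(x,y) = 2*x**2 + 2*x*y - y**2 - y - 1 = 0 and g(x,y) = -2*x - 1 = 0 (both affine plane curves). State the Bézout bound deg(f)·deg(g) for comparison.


Common zeros: ∅; count = 0; Bézout bound = 2.

deg(f) = 2, deg(g) = 1, so Bézout bound = 2.
Scan x ∈ F_5. For each x, list the y ∈ F_5 with f(x, y) ≡ 0 and those with g(x, y) ≡ 0 (mod 5); the common zeros in that column are the intersection.
  x = 0: f ≡ 0 at y ∈ ∅; g ≡ 0 at y ∈ ∅; common: ∅.
  x = 1: f ≡ 0 at y ∈ {3}; g ≡ 0 at y ∈ ∅; common: ∅.
  x = 2: f ≡ 0 at y ∈ ∅; g ≡ 0 at y ∈ {0, 1, 2, 3, 4}; common: ∅.
  x = 3: f ≡ 0 at y ∈ ∅; g ≡ 0 at y ∈ ∅; common: ∅.
  x = 4: f ≡ 0 at y ∈ ∅; g ≡ 0 at y ∈ ∅; common: ∅.
Collecting: common zeros = ∅, so the count is 0.
Comparison with the Bézout bound: 0 ≤ 2 = deg(f)·deg(g), as expected for curves with no common component (the affine F_5-count falls short of the bound because intersections may lie at infinity, over extension fields, or carry multiplicity).


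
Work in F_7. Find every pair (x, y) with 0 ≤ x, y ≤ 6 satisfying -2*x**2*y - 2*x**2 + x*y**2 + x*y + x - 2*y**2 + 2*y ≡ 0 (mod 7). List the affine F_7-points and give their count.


Affine F_7-points: {(0, 0), (0, 1), (1, 3), (1, 5), (2, 2), (4, 0), (4, 6), (5, 2), (5, 3), (6, 1)}; count = 10.

For each of the 49 pairs (x, y) ∈ F_7², evaluate f(x, y) mod 7. Record the zeros.
  x = 0: [0↦0, 1↦0, 2↦3, 3↦2, 4↦4, 5↦2, 6↦3]  zeros at y ∈ {0, 1}
  x = 1: [0↦6, 1↦6, 2↦4, 3↦0, 4↦1, 5↦0, 6↦4]  zeros at y ∈ {3, 5}
  x = 2: [0↦1, 1↦4, 2↦0, 3↦3, 4↦6, 5↦2, 6↦5]  zeros at y ∈ {2}
  x = 3: [0↦6, 1↦1, 2↦5, 3↦4, 4↦5, 5↦1, 6↦6]  zeros at y ∈ ∅
  x = 4: [0↦0, 1↦4, 2↦5, 3↦3, 4↦5, 5↦4, 6↦0]  zeros at y ∈ {0, 6}
  x = 5: [0↦4, 1↦6, 2↦0, 3↦0, 4↦6, 5↦4, 6↦1]  zeros at y ∈ {2, 3}
  x = 6: [0↦4, 1↦0, 2↦4, 3↦2, 4↦1, 5↦1, 6↦2]  zeros at y ∈ {1}
Collecting zeros: affine points = {(0, 0), (0, 1), (1, 3), (1, 5), (2, 2), (4, 0), (4, 6), (5, 2), (5, 3), (6, 1)}.
Total count |C(F_7)_aff| = 10.


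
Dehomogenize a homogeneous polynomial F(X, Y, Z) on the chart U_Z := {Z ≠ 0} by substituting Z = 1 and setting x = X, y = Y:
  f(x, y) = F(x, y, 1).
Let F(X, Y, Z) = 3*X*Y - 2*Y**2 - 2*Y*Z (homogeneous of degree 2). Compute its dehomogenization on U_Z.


f(x, y) = 3*x*y - 2*y**2 - 2*y

On U_Z we set Z = 1. Each monomial c·X^i·Y^j·Z^k in F becomes c·x^i·y^j·1^k = c·x^i·y^j.
Substituting Z = 1: F(X, Y, 1) = 3*x*y - 2*y**2 - 2*y.
Note: deg(f) ≤ deg(F) = 2; strict inequality happens when F is divisible by Z (lost terms).


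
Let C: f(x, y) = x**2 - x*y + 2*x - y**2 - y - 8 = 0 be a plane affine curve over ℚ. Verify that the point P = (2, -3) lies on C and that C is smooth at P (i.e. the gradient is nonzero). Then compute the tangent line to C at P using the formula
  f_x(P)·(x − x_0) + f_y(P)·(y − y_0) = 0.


Tangent line at P: 9*x + 3*y - 9 = 0.

Step 1: f(2, -3) = 0, so P lies on C.
Step 2: partial derivatives
  f_x(x, y) = 2*x - y + 2, f_y(x, y) = -x - 2*y - 1.
  f_x(P) = 9, f_y(P) = 3 (gradient nonzero, so P is smooth).
Step 3: tangent line at P: 9·(x − 2) + 3·(y − -3) = 0.
Expanding: 9*x + 3*y - 9 = 0.


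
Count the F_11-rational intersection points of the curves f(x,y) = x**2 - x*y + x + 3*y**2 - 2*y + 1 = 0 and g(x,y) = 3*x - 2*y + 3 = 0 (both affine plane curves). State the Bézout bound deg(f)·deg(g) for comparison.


Common zeros: ∅; count = 0; Bézout bound = 2.

deg(f) = 2, deg(g) = 1, so Bézout bound = 2.
Scan x ∈ F_11. For each x, list the y ∈ F_11 with f(x, y) ≡ 0 and those with g(x, y) ≡ 0 (mod 11); the common zeros in that column are the intersection.
  x = 0: f ≡ 0 at y ∈ {3, 5}; g ≡ 0 at y ∈ {7}; common: ∅.
  x = 1: f ≡ 0 at y ∈ ∅; g ≡ 0 at y ∈ {3}; common: ∅.
  x = 2: f ≡ 0 at y ∈ {2, 3}; g ≡ 0 at y ∈ {10}; common: ∅.
  x = 3: f ≡ 0 at y ∈ {1, 8}; g ≡ 0 at y ∈ {6}; common: ∅.
  x = 4: f ≡ 0 at y ∈ {5, 8}; g ≡ 0 at y ∈ {2}; common: ∅.
  x = 5: f ≡ 0 at y ∈ ∅; g ≡ 0 at y ∈ {9}; common: ∅.
  x = 6: f ≡ 0 at y ∈ ∅; g ≡ 0 at y ∈ {5}; common: ∅.
  x = 7: f ≡ 0 at y ∈ ∅; g ≡ 0 at y ∈ {1}; common: ∅.
  x = 8: f ≡ 0 at y ∈ {1, 6}; g ≡ 0 at y ∈ {8}; common: ∅.
  x = 9: f ≡ 0 at y ∈ ∅; g ≡ 0 at y ∈ {4}; common: ∅.
  x = 10: f ≡ 0 at y ∈ {2}; g ≡ 0 at y ∈ {0}; common: ∅.
Collecting: common zeros = ∅, so the count is 0.
Comparison with the Bézout bound: 0 ≤ 2 = deg(f)·deg(g), as expected for curves with no common component (the affine F_11-count falls short of the bound because intersections may lie at infinity, over extension fields, or carry multiplicity).


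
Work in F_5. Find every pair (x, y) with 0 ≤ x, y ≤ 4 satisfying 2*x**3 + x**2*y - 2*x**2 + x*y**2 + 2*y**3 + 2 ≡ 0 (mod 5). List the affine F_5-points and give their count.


Affine F_5-points: {(0, 4), (1, 4), (2, 0), (3, 4), (4, 1)}; count = 5.

For each of the 25 pairs (x, y) ∈ F_5², evaluate f(x, y) mod 5. Record the zeros.
  x = 0: [0↦2, 1↦4, 2↦3, 3↦1, 4↦0]  zeros at y ∈ {4}
  x = 1: [0↦2, 1↦1, 2↦4, 3↦3, 4↦0]  zeros at y ∈ {4}
  x = 2: [0↦0, 1↦3, 2↦2, 3↦4, 4↦1]  zeros at y ∈ {0}
  x = 3: [0↦3, 1↦2, 2↦4, 3↦1, 4↦0]  zeros at y ∈ {4}
  x = 4: [0↦3, 1↦0, 2↦2, 3↦1, 4↦4]  zeros at y ∈ {1}
Collecting zeros: affine points = {(0, 4), (1, 4), (2, 0), (3, 4), (4, 1)}.
Total count |C(F_5)_aff| = 5.


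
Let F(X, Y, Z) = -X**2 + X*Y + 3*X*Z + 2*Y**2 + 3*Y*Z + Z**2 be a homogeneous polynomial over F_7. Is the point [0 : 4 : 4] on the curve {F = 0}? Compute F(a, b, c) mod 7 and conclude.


F(0,4,4) ≡ 5 (mod 7); P is NOT on the curve.

Evaluate F(0, 4, 4) term-by-term (mod 7).
  -X**2 ↦ -1·0·1·1 = 0
  X*Y ↦ 1·0·4·1 = 0
  3*X*Z ↦ 3·0·1·4 = 0
  2*Y**2 ↦ 2·1·16·1 = 32
  3*Y*Z ↦ 3·1·4·4 = 48
  Z**2 ↦ 1·1·1·16 = 16
Sum: F(0, 4, 4) = (0) + (0) + (0) + (32) + (48) + (16) = 96.
Reducing mod 7: 96 ≡ 5 (mod 7).
Since F(a, b, c) ≡ 5 ≠ 0 (mod 7), P does NOT lie on the curve.


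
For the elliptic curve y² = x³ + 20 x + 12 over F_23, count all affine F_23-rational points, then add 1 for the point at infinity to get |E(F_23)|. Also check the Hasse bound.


Affine points = {(0, 9), (0, 14), (4, 8), (4, 15), (6, 7), (6, 16), (7, 9), (7, 14), (9, 1), (9, 22), (10, 4), (10, 19), (12, 5), (12, 18), (13, 10), (13, 13), (14, 0), (16, 9), (16, 14), (19, 11), (19, 12)}; affine count = 21; |E(F_23)| = 22.

Discriminant check: Δ ∝ 4a³ + 27b² = 4·20³ + 27·12² = 4·8000 + 27·144 ≡ 8 (mod 23). Nonzero ⇒ E is nonsingular.
For each x ∈ F_23, compute rhs = x³ + 20·x + 12 mod 23, then count y ∈ F_23 with y² ≡ rhs.
  x = 0: rhs = 12, matching y values: 9, 14 (2 points).
  x = 1: rhs = 10, matching y values: none (0 points).
  x = 2: rhs = 14, matching y values: none (0 points).
  x = 3: rhs = 7, matching y values: none (0 points).
  x = 4: rhs = 18, matching y values: 8, 15 (2 points).
  x = 5: rhs = 7, matching y values: none (0 points).
  x = 6: rhs = 3, matching y values: 7, 16 (2 points).
  x = 7: rhs = 12, matching y values: 9, 14 (2 points).
  x = 8: rhs = 17, matching y values: none (0 points).
  x = 9: rhs = 1, matching y values: 1, 22 (2 points).
  x = 10: rhs = 16, matching y values: 4, 19 (2 points).
  x = 11: rhs = 22, matching y values: none (0 points).
  x = 12: rhs = 2, matching y values: 5, 18 (2 points).
  x = 13: rhs = 8, matching y values: 10, 13 (2 points).
  x = 14: rhs = 0, matching y values: 0 (1 points).
  x = 15: rhs = 7, matching y values: none (0 points).
  x = 16: rhs = 12, matching y values: 9, 14 (2 points).
  x = 17: rhs = 21, matching y values: none (0 points).
  x = 18: rhs = 17, matching y values: none (0 points).
  x = 19: rhs = 6, matching y values: 11, 12 (2 points).
  x = 20: rhs = 17, matching y values: none (0 points).
  x = 21: rhs = 10, matching y values: none (0 points).
  x = 22: rhs = 14, matching y values: none (0 points).
Total affine count: 21.
Full point count |E(F_23)| = 21 + 1 = 22.
Hasse bound: |22 − (23+1)| = |-2| = 2 ≤ 2√23 ≈ 9.5917 ✓.


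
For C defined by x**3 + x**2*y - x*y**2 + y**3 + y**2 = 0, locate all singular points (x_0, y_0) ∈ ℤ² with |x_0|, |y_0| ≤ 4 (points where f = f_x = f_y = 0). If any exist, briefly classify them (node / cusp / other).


Singular points: {(0, 0)}; classification: cusp.

Compute partial derivatives:
  f_x = 3*x**2 + 2*x*y - y**2.
  f_y = x**2 - 2*x*y + 3*y**2 + 2*y.
Scan x_0 ∈ {−4, ..., 4}. For each x_0, f_y(x_0, y) is a polynomial in y; find its integer roots y ∈ {−4, ..., 4}, then test f_x and f at those candidates.
  x = -4: f_y(-4, y) = 3*y**2 + 10*y + 16; no integer root y with |y| ≤ 4.
  x = -3: f_y(-3, y) = 3*y**2 + 8*y + 9; no integer root y with |y| ≤ 4.
  x = -2: f_y(-2, y) = 3*y**2 + 6*y + 4; no integer root y with |y| ≤ 4.
  x = -1: f_y(-1, y) = 3*y**2 + 4*y + 1; vanishes at y ∈ {-1}. (-1, -1): f_x = 4 ≠ 0.
  x = 0: f_y(0, y) = 3*y**2 + 2*y; vanishes at y ∈ {0}. (0, 0): f_x = 0, f = 0 — SINGULAR.
  x = 1: f_y(1, y) = 3*y**2 + 1; no integer root y with |y| ≤ 4.
  x = 2: f_y(2, y) = 3*y**2 - 2*y + 4; no integer root y with |y| ≤ 4.
  x = 3: f_y(3, y) = 3*y**2 - 4*y + 9; no integer root y with |y| ≤ 4.
  x = 4: f_y(4, y) = 3*y**2 - 6*y + 16; no integer root y with |y| ≤ 4.
Only singular point on the grid: (0, 0).
Classify: substitute x = 0 + u, y = 0 + v and expand: f = u**3 + u**2*v - u*v**2 + v**3 + v**2.
No constant or linear terms (consistent with a singular point). Quadratic part: v**2. Cubic part: u**3 + u**2*v - u*v**2 + v**3.
The quadratic part v**2 is a perfect square, so there is a single (double) tangent line v = 0, i.e. y = 0. Restricting the cubic part to that line (v = 0) leaves u**3 ≠ 0, so f is not divisible by v and the branch is v² ≈ -u**3 to lowest order — this is a cusp.
Classification: cusp.


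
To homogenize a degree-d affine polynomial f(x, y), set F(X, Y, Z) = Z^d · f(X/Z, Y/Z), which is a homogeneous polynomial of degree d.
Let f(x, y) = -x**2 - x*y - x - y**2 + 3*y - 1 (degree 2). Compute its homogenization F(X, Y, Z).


F(X, Y, Z) = -X**2 - X*Y - X*Z - Y**2 + 3*Y*Z - Z**2

deg(f) = 2.
Substitute x = X/Z, y = Y/Z into f, then multiply by Z^2.
  monomial -1·x^2·y^0 ↦ -1·X^2·Y^0·Z^0.
  monomial -1·x^1·y^1 ↦ -1·X^1·Y^1·Z^0.
  monomial -1·x^1·y^0 ↦ -1·X^1·Y^0·Z^1.
  monomial -1·x^0·y^2 ↦ -1·X^0·Y^2·Z^0.
  monomial 3·x^0·y^1 ↦ 3·X^0·Y^1·Z^1.
  monomial -1·x^0·y^0 ↦ -1·X^0·Y^0·Z^2.
Collecting: F(X, Y, Z) = -X**2 - X*Y - X*Z - Y**2 + 3*Y*Z - Z**2.


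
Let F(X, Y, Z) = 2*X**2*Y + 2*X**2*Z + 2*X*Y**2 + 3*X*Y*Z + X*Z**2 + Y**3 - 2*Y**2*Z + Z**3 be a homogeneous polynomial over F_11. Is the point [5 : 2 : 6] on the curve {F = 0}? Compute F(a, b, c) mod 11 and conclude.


F(5,2,6) ≡ 8 (mod 11); P is NOT on the curve.

Evaluate F(5, 2, 6) term-by-term (mod 11).
  2*X**2*Y ↦ 2·25·2·1 = 100
  2*X**2*Z ↦ 2·25·1·6 = 300
  2*X*Y**2 ↦ 2·5·4·1 = 40
  3*X*Y*Z ↦ 3·5·2·6 = 180
  X*Z**2 ↦ 1·5·1·36 = 180
  Y**3 ↦ 1·1·8·1 = 8
  -2*Y**2*Z ↦ -2·1·4·6 = -48
  Z**3 ↦ 1·1·1·216 = 216
Sum: F(5, 2, 6) = (100) + (300) + (40) + (180) + (180) + (8) + (-48) + (216) = 976.
Reducing mod 11: 976 ≡ 8 (mod 11).
Since F(a, b, c) ≡ 8 ≠ 0 (mod 11), P does NOT lie on the curve.


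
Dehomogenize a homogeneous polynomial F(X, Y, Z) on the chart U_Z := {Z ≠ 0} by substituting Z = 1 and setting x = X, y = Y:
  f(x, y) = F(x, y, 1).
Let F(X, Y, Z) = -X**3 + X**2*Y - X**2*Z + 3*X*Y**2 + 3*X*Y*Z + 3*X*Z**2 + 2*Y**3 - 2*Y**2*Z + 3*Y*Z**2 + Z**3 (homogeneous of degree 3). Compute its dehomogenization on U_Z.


f(x, y) = -x**3 + x**2*y - x**2 + 3*x*y**2 + 3*x*y + 3*x + 2*y**3 - 2*y**2 + 3*y + 1

On U_Z we set Z = 1. Each monomial c·X^i·Y^j·Z^k in F becomes c·x^i·y^j·1^k = c·x^i·y^j.
Substituting Z = 1: F(X, Y, 1) = -x**3 + x**2*y - x**2 + 3*x*y**2 + 3*x*y + 3*x + 2*y**3 - 2*y**2 + 3*y + 1.
Note: deg(f) ≤ deg(F) = 3; strict inequality happens when F is divisible by Z (lost terms).


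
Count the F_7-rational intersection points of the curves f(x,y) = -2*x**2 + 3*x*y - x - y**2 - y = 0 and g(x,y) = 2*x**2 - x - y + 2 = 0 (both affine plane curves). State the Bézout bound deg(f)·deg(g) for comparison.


Common zeros: ∅; count = 0; Bézout bound = 4.

deg(f) = 2, deg(g) = 2, so Bézout bound = 4.
Scan x ∈ F_7. For each x, list the y ∈ F_7 with f(x, y) ≡ 0 and those with g(x, y) ≡ 0 (mod 7); the common zeros in that column are the intersection.
  x = 0: f ≡ 0 at y ∈ {0, 6}; g ≡ 0 at y ∈ {2}; common: ∅.
  x = 1: f ≡ 0 at y ∈ ∅; g ≡ 0 at y ∈ {3}; common: ∅.
  x = 2: f ≡ 0 at y ∈ ∅; g ≡ 0 at y ∈ {1}; common: ∅.
  x = 3: f ≡ 0 at y ∈ {0, 1}; g ≡ 0 at y ∈ {3}; common: ∅.
  x = 4: f ≡ 0 at y ∈ ∅; g ≡ 0 at y ∈ {2}; common: ∅.
  x = 5: f ≡ 0 at y ∈ {1, 6}; g ≡ 0 at y ∈ {5}; common: ∅.
  x = 6: f ≡ 0 at y ∈ ∅; g ≡ 0 at y ∈ {5}; common: ∅.
Collecting: common zeros = ∅, so the count is 0.
Comparison with the Bézout bound: 0 ≤ 4 = deg(f)·deg(g), as expected for curves with no common component (the affine F_7-count falls short of the bound because intersections may lie at infinity, over extension fields, or carry multiplicity).


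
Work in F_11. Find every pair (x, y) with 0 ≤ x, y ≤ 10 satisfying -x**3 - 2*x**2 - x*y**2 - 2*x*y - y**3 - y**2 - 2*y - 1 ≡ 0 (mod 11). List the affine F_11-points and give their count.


Affine F_11-points: {(0, 7), (1, 1), (1, 7), (5, 0), (7, 5), (8, 3), (8, 7), (10, 4)}; count = 8.

For each of the 121 pairs (x, y) ∈ F_11², evaluate f(x, y) mod 11. Record the zeros.
  x = 0: [0↦10, 1↦6, 2↦5, 3↦1, 4↦10, 5↦4, 6↦10, 7↦0, 8↦1, 9↦7, 10↦1]  zeros at y ∈ {7}
  x = 1: [0↦7, 1↦0, 2↦5, 3↦5, 4↦5, 5↦10, 6↦3, 7↦0, 8↦6, 9↦4, 10↦10]  zeros at y ∈ {1, 7}
  x = 2: [0↦5, 1↦6, 2↦6, 3↦10, 4↦1, 5↦6, 6↦8, 7↦1, 8↦1, 9↦2, 10↦9]  zeros at y ∈ ∅
  x = 3: [0↦9, 1↦7, 2↦2, 3↦10, 4↦3, 5↦8, 6↦8, 7↦8, 8↦2, 9↦6, 10↦3]  zeros at y ∈ ∅
  x = 4: [0↦2, 1↦8, 2↦9, 3↦10, 4↦5, 5↦10, 6↦8, 7↦4, 8↦3, 9↦10, 10↦8]  zeros at y ∈ ∅
  x = 5: [0↦0, 1↦3, 2↦10, 3↦4, 4↦1, 5↦6, 6↦2, 7↦5, 8↦9, 9↦8, 10↦7]  zeros at y ∈ {0}
  x = 6: [0↦8, 1↦8, 2↦10, 3↦8, 4↦7, 5↦1, 6↦6, 7↦5, 8↦3, 9↦5, 10↦5]  zeros at y ∈ ∅
  x = 7: [0↦9, 1↦6, 2↦3, 3↦5, 4↦6, 5↦0, 6↦3, 7↦9, 8↦1, 9↦6, 10↦7]  zeros at y ∈ {5}
  x = 8: [0↦8, 1↦2, 2↦5, 3↦0, 4↦3, 5↦8, 6↦9, 7↦0, 8↦8, 9↦5, 10↦7]  zeros at y ∈ {3, 7}
  x = 9: [0↦10, 1↦1, 2↦10, 3↦9, 4↦3, 5↦8, 6↦7, 7↦5, 8↦7, 9↦7, 10↦10]  zeros at y ∈ ∅
  x = 10: [0↦9, 1↦8, 2↦1, 3↦4, 4↦0, 5↦5, 6↦2, 7↦7, 8↦3, 9↦6, 10↦10]  zeros at y ∈ {4}
Collecting zeros: affine points = {(0, 7), (1, 1), (1, 7), (5, 0), (7, 5), (8, 3), (8, 7), (10, 4)}.
Total count |C(F_11)_aff| = 8.


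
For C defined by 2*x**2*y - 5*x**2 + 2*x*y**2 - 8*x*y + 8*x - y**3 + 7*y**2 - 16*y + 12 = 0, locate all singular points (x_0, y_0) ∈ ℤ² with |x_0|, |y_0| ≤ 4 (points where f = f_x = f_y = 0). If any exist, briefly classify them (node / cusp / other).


Singular points: {(0, 2)}; classification: node.

Compute partial derivatives:
  f_x = 4*x*y - 10*x + 2*y**2 - 8*y + 8.
  f_y = 2*x**2 + 4*x*y - 8*x - 3*y**2 + 14*y - 16.
Scan x_0 ∈ {−4, ..., 4}. For each x_0, f_y(x_0, y) is a polynomial in y; find its integer roots y ∈ {−4, ..., 4}, then test f_x and f at those candidates.
  x = -4: f_y(-4, y) = -3*y**2 - 2*y + 48; no integer root y with |y| ≤ 4.
  x = -3: f_y(-3, y) = -3*y**2 + 2*y + 26; no integer root y with |y| ≤ 4.
  x = -2: f_y(-2, y) = -3*y**2 + 6*y + 8; no integer root y with |y| ≤ 4.
  x = -1: f_y(-1, y) = -3*y**2 + 10*y - 6; no integer root y with |y| ≤ 4.
  x = 0: f_y(0, y) = -3*y**2 + 14*y - 16; vanishes at y ∈ {2}. (0, 2): f_x = 0, f = 0 — SINGULAR.
  x = 1: f_y(1, y) = -3*y**2 + 18*y - 22; no integer root y with |y| ≤ 4.
  x = 2: f_y(2, y) = -3*y**2 + 22*y - 24; no integer root y with |y| ≤ 4.
  x = 3: f_y(3, y) = -3*y**2 + 26*y - 22; no integer root y with |y| ≤ 4.
  x = 4: f_y(4, y) = -3*y**2 + 30*y - 16; no integer root y with |y| ≤ 4.
Only singular point on the grid: (0, 2).
Classify: substitute x = 0 + u, y = 2 + v and expand: f = 2*u**2*v - u**2 + 2*u*v**2 - v**3 + v**2.
No constant or linear terms (consistent with a singular point). Quadratic part: -u**2 + v**2. Cubic part: 2*u**2*v + 2*u*v**2 - v**3.
The quadratic part v**2 - u**2 = (v − u)(v + u) splits into two distinct linear factors, so there are two distinct tangent lines y − 2 = ±(x − 0) — this is a node (ordinary double point).
Classification: node.


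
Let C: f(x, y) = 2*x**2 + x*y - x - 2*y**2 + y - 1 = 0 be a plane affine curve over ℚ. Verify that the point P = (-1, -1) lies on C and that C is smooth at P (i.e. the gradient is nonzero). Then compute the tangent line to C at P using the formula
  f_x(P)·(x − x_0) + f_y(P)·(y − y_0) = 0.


Tangent line at P: -6*x + 4*y - 2 = 0.

Step 1: f(-1, -1) = 0, so P lies on C.
Step 2: partial derivatives
  f_x(x, y) = 4*x + y - 1, f_y(x, y) = x - 4*y + 1.
  f_x(P) = -6, f_y(P) = 4 (gradient nonzero, so P is smooth).
Step 3: tangent line at P: -6·(x − -1) + 4·(y − -1) = 0.
Expanding: -6*x + 4*y - 2 = 0.


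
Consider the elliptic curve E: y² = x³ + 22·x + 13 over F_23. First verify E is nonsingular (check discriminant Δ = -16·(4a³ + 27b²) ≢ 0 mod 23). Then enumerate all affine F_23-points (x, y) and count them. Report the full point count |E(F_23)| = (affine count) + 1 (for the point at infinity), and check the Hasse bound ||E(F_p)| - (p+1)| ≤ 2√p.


Affine points = {(0, 6), (0, 17), (1, 6), (1, 17), (4, 2), (4, 21), (5, 8), (5, 15), (6, 4), (6, 19), (7, 2), (7, 21), (12, 2), (12, 21), (13, 9), (13, 14), (14, 11), (14, 12), (18, 10), (18, 13), (20, 9), (20, 14), (22, 6), (22, 17)}; affine count = 24; |E(F_23)| = 25.

Discriminant check: Δ ∝ 4a³ + 27b² = 4·22³ + 27·13² = 4·10648 + 27·169 ≡ 5 (mod 23). Nonzero ⇒ E is nonsingular.
For each x ∈ F_23, compute rhs = x³ + 22·x + 13 mod 23, then count y ∈ F_23 with y² ≡ rhs.
  x = 0: rhs = 13, matching y values: 6, 17 (2 points).
  x = 1: rhs = 13, matching y values: 6, 17 (2 points).
  x = 2: rhs = 19, matching y values: none (0 points).
  x = 3: rhs = 14, matching y values: none (0 points).
  x = 4: rhs = 4, matching y values: 2, 21 (2 points).
  x = 5: rhs = 18, matching y values: 8, 15 (2 points).
  x = 6: rhs = 16, matching y values: 4, 19 (2 points).
  x = 7: rhs = 4, matching y values: 2, 21 (2 points).
  x = 8: rhs = 11, matching y values: none (0 points).
  x = 9: rhs = 20, matching y values: none (0 points).
  x = 10: rhs = 14, matching y values: none (0 points).
  x = 11: rhs = 22, matching y values: none (0 points).
  x = 12: rhs = 4, matching y values: 2, 21 (2 points).
  x = 13: rhs = 12, matching y values: 9, 14 (2 points).
  x = 14: rhs = 6, matching y values: 11, 12 (2 points).
  x = 15: rhs = 15, matching y values: none (0 points).
  x = 16: rhs = 22, matching y values: none (0 points).
  x = 17: rhs = 10, matching y values: none (0 points).
  x = 18: rhs = 8, matching y values: 10, 13 (2 points).
  x = 19: rhs = 22, matching y values: none (0 points).
  x = 20: rhs = 12, matching y values: 9, 14 (2 points).
  x = 21: rhs = 7, matching y values: none (0 points).
  x = 22: rhs = 13, matching y values: 6, 17 (2 points).
Total affine count: 24.
Full point count |E(F_23)| = 24 + 1 = 25.
Hasse bound: |25 − (23+1)| = |1| = 1 ≤ 2√23 ≈ 9.5917 ✓.


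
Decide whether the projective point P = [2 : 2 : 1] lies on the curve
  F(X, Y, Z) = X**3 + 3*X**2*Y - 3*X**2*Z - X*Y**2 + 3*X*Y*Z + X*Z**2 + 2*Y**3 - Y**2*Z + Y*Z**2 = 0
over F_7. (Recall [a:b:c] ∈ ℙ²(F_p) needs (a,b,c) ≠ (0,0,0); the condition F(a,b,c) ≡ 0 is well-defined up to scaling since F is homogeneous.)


F(2,2,1) ≡ 5 (mod 7); P is NOT on the curve.

Evaluate F(2, 2, 1) term-by-term (mod 7).
  X**3 ↦ 1·8·1·1 = 8
  3*X**2*Y ↦ 3·4·2·1 = 24
  -3*X**2*Z ↦ -3·4·1·1 = -12
  -X*Y**2 ↦ -1·2·4·1 = -8
  3*X*Y*Z ↦ 3·2·2·1 = 12
  X*Z**2 ↦ 1·2·1·1 = 2
  2*Y**3 ↦ 2·1·8·1 = 16
  -Y**2*Z ↦ -1·1·4·1 = -4
  Y*Z**2 ↦ 1·1·2·1 = 2
Sum: F(2, 2, 1) = (8) + (24) + (-12) + (-8) + (12) + (2) + (16) + (-4) + (2) = 40.
Reducing mod 7: 40 ≡ 5 (mod 7).
Since F(a, b, c) ≡ 5 ≠ 0 (mod 7), P does NOT lie on the curve.


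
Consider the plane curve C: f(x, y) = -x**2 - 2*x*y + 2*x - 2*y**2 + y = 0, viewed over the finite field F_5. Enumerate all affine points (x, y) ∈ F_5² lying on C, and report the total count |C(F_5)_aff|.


Affine F_5-points: {(0, 0), (0, 3), (1, 3), (1, 4), (2, 0), (2, 1), (3, 1), (3, 4), (4, 2)}; count = 9.

For each of the 25 pairs (x, y) ∈ F_5², evaluate f(x, y) mod 5. Record the zeros.
  x = 0: [0↦0, 1↦4, 2↦4, 3↦0, 4↦2]  zeros at y ∈ {0, 3}
  x = 1: [0↦1, 1↦3, 2↦1, 3↦0, 4↦0]  zeros at y ∈ {3, 4}
  x = 2: [0↦0, 1↦0, 2↦1, 3↦3, 4↦1]  zeros at y ∈ {0, 1}
  x = 3: [0↦2, 1↦0, 2↦4, 3↦4, 4↦0]  zeros at y ∈ {1, 4}
  x = 4: [0↦2, 1↦3, 2↦0, 3↦3, 4↦2]  zeros at y ∈ {2}
Collecting zeros: affine points = {(0, 0), (0, 3), (1, 3), (1, 4), (2, 0), (2, 1), (3, 1), (3, 4), (4, 2)}.
Total count |C(F_5)_aff| = 9.


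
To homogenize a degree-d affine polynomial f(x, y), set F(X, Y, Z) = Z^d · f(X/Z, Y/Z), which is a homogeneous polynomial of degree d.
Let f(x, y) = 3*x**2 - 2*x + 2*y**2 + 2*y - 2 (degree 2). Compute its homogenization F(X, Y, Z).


F(X, Y, Z) = 3*X**2 - 2*X*Z + 2*Y**2 + 2*Y*Z - 2*Z**2

deg(f) = 2.
Substitute x = X/Z, y = Y/Z into f, then multiply by Z^2.
  monomial 3·x^2·y^0 ↦ 3·X^2·Y^0·Z^0.
  monomial -2·x^1·y^0 ↦ -2·X^1·Y^0·Z^1.
  monomial 2·x^0·y^2 ↦ 2·X^0·Y^2·Z^0.
  monomial 2·x^0·y^1 ↦ 2·X^0·Y^1·Z^1.
  monomial -2·x^0·y^0 ↦ -2·X^0·Y^0·Z^2.
Collecting: F(X, Y, Z) = 3*X**2 - 2*X*Z + 2*Y**2 + 2*Y*Z - 2*Z**2.


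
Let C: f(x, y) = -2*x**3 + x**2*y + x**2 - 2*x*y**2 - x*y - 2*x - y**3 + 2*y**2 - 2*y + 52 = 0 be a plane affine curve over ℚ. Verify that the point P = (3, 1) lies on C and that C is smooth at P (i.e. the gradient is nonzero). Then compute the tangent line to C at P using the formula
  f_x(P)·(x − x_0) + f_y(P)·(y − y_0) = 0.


Tangent line at P: -47*x - 7*y + 148 = 0.

Step 1: f(3, 1) = 0, so P lies on C.
Step 2: partial derivatives
  f_x(x, y) = -6*x**2 + 2*x*y + 2*x - 2*y**2 - y - 2, f_y(x, y) = x**2 - 4*x*y - x - 3*y**2 + 4*y - 2.
  f_x(P) = -47, f_y(P) = -7 (gradient nonzero, so P is smooth).
Step 3: tangent line at P: -47·(x − 3) + -7·(y − 1) = 0.
Expanding: -47*x - 7*y + 148 = 0.


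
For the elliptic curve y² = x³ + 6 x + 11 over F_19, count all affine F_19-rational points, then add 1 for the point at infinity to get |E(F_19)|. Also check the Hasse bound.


Affine points = {(0, 7), (0, 12), (4, 2), (4, 17), (6, 4), (6, 15), (7, 4), (7, 15), (8, 1), (8, 18), (10, 8), (10, 11), (12, 5), (12, 14), (13, 5), (13, 14), (16, 2), (16, 17), (18, 2), (18, 17)}; affine count = 20; |E(F_19)| = 21.

Discriminant check: Δ ∝ 4a³ + 27b² = 4·6³ + 27·11² = 4·216 + 27·121 ≡ 8 (mod 19). Nonzero ⇒ E is nonsingular.
For each x ∈ F_19, compute rhs = x³ + 6·x + 11 mod 19, then count y ∈ F_19 with y² ≡ rhs.
  x = 0: rhs = 11, matching y values: 7, 12 (2 points).
  x = 1: rhs = 18, matching y values: none (0 points).
  x = 2: rhs = 12, matching y values: none (0 points).
  x = 3: rhs = 18, matching y values: none (0 points).
  x = 4: rhs = 4, matching y values: 2, 17 (2 points).
  x = 5: rhs = 14, matching y values: none (0 points).
  x = 6: rhs = 16, matching y values: 4, 15 (2 points).
  x = 7: rhs = 16, matching y values: 4, 15 (2 points).
  x = 8: rhs = 1, matching y values: 1, 18 (2 points).
  x = 9: rhs = 15, matching y values: none (0 points).
  x = 10: rhs = 7, matching y values: 8, 11 (2 points).
  x = 11: rhs = 2, matching y values: none (0 points).
  x = 12: rhs = 6, matching y values: 5, 14 (2 points).
  x = 13: rhs = 6, matching y values: 5, 14 (2 points).
  x = 14: rhs = 8, matching y values: none (0 points).
  x = 15: rhs = 18, matching y values: none (0 points).
  x = 16: rhs = 4, matching y values: 2, 17 (2 points).
  x = 17: rhs = 10, matching y values: none (0 points).
  x = 18: rhs = 4, matching y values: 2, 17 (2 points).
Total affine count: 20.
Full point count |E(F_19)| = 20 + 1 = 21.
Hasse bound: |21 − (19+1)| = |1| = 1 ≤ 2√19 ≈ 8.7178 ✓.


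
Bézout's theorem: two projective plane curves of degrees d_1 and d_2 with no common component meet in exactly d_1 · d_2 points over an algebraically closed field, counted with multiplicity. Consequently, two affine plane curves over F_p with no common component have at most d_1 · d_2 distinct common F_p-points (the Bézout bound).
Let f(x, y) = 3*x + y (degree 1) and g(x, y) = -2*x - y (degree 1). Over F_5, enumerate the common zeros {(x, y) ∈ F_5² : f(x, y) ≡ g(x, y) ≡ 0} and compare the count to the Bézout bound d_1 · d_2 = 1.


Common zeros: {(0, 0)}; count = 1; Bézout bound = 1.

deg(f) = 1, deg(g) = 1, so Bézout bound = 1.
Scan x ∈ F_5. For each x, list the y ∈ F_5 with f(x, y) ≡ 0 and those with g(x, y) ≡ 0 (mod 5); the common zeros in that column are the intersection.
  x = 0: f ≡ 0 at y ∈ {0}; g ≡ 0 at y ∈ {0}; common: {0}.
  x = 1: f ≡ 0 at y ∈ {2}; g ≡ 0 at y ∈ {3}; common: ∅.
  x = 2: f ≡ 0 at y ∈ {4}; g ≡ 0 at y ∈ {1}; common: ∅.
  x = 3: f ≡ 0 at y ∈ {1}; g ≡ 0 at y ∈ {4}; common: ∅.
  x = 4: f ≡ 0 at y ∈ {3}; g ≡ 0 at y ∈ {2}; common: ∅.
Collecting: common zeros = {(0, 0)}, so the count is 1.
Comparison with the Bézout bound: 1 ≤ 1 = deg(f)·deg(g), as expected for curves with no common component (the bound is attained).


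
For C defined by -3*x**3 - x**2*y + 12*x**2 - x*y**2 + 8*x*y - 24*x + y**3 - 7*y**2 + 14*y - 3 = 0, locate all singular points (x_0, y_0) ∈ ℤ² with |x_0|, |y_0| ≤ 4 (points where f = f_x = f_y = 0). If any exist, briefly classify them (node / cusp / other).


Singular points: {(1, 3)}; classification: cusp.

Compute partial derivatives:
  f_x = -9*x**2 - 2*x*y + 24*x - y**2 + 8*y - 24.
  f_y = -x**2 - 2*x*y + 8*x + 3*y**2 - 14*y + 14.
Scan x_0 ∈ {−4, ..., 4}. For each x_0, f_y(x_0, y) is a polynomial in y; find its integer roots y ∈ {−4, ..., 4}, then test f_x and f at those candidates.
  x = -4: f_y(-4, y) = 3*y**2 - 6*y - 34; no integer root y with |y| ≤ 4.
  x = -3: f_y(-3, y) = 3*y**2 - 8*y - 19; no integer root y with |y| ≤ 4.
  x = -2: f_y(-2, y) = 3*y**2 - 10*y - 6; no integer root y with |y| ≤ 4.
  x = -1: f_y(-1, y) = 3*y**2 - 12*y + 5; no integer root y with |y| ≤ 4.
  x = 0: f_y(0, y) = 3*y**2 - 14*y + 14; no integer root y with |y| ≤ 4.
  x = 1: f_y(1, y) = 3*y**2 - 16*y + 21; vanishes at y ∈ {3}. (1, 3): f_x = 0, f = 0 — SINGULAR.
  x = 2: f_y(2, y) = 3*y**2 - 18*y + 26; no integer root y with |y| ≤ 4.
  x = 3: f_y(3, y) = 3*y**2 - 20*y + 29; no integer root y with |y| ≤ 4.
  x = 4: f_y(4, y) = 3*y**2 - 22*y + 30; no integer root y with |y| ≤ 4.
Only singular point on the grid: (1, 3).
Classify: substitute x = 1 + u, y = 3 + v and expand: f = -3*u**3 - u**2*v - u*v**2 + v**3 + v**2.
No constant or linear terms (consistent with a singular point). Quadratic part: v**2. Cubic part: -3*u**3 - u**2*v - u*v**2 + v**3.
The quadratic part v**2 is a perfect square, so there is a single (double) tangent line v = 0, i.e. y = 3. Restricting the cubic part to that line (v = 0) leaves -3*u**3 ≠ 0, so f is not divisible by v and the branch is v² ≈ 3*u**3 to lowest order — this is a cusp.
Classification: cusp.


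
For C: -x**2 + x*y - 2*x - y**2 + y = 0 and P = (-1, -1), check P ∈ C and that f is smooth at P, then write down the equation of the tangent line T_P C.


Tangent line at P: -x + 2*y + 1 = 0.

Step 1: f(-1, -1) = 0, so P lies on C.
Step 2: partial derivatives
  f_x(x, y) = -2*x + y - 2, f_y(x, y) = x - 2*y + 1.
  f_x(P) = -1, f_y(P) = 2 (gradient nonzero, so P is smooth).
Step 3: tangent line at P: -1·(x − -1) + 2·(y − -1) = 0.
Expanding: -x + 2*y + 1 = 0.
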